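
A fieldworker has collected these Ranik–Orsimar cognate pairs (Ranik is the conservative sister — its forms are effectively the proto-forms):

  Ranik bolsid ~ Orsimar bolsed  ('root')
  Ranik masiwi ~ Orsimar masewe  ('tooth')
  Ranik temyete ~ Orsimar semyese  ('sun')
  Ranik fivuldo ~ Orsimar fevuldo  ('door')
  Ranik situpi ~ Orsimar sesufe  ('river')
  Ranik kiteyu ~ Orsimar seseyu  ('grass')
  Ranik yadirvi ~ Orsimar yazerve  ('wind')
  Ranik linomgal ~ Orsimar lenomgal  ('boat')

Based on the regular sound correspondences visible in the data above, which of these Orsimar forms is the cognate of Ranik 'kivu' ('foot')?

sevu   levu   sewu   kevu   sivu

kiteyu ~ seseyu — Ranik k corresponds to Orsimar s word-initially before a front vowel.
fivuldo ~ fevuldo — Ranik i corresponds to Orsimar e after a consonant, before a labial obstruent.
Applying these to Ranik 'kivu':
  kivu → sivu   (k→s word-initially before a front vowel)
  sivu → sevu   (i→e after a consonant, before a labial obstruent)
So the Orsimar cognate is 'sevu'.

sevu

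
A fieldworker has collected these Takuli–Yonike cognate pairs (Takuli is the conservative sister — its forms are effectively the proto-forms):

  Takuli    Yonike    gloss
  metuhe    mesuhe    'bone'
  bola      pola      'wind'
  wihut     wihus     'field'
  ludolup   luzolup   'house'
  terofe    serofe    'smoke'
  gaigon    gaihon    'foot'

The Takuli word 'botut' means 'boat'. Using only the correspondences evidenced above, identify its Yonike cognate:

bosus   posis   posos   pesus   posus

bola ~ pola — Takuli b corresponds to Yonike p word-initially before a back vowel.
metuhe ~ mesuhe — Takuli t corresponds to Yonike s between vowels (before a back vowel).
wihut ~ wihus — Takuli t corresponds to Yonike s word-finally.
Applying these to Takuli 'botut':
  botut → potut   (b→p word-initially before a back vowel)
  potut → posut   (t→s between vowels (before a back vowel))
  posut → posus   (t→s word-finally)
So the Yonike cognate is 'posus'.

posus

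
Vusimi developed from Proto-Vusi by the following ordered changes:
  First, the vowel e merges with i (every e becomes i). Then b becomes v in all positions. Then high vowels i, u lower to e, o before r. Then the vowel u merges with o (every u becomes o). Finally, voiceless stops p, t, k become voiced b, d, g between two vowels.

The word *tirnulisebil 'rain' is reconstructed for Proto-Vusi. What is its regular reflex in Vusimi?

ternolisivil

Vusimi: start from *tirnulisebil.
  rule 1 (vowel merger): tirnulisebil → tirnulisibil
  rule 2 (unconditioned shift): tirnulisibil → tirnulisivil
  rule 3 (pre-rhotic lowering): tirnulisivil → ternulisivil
  rule 4 (vowel merger): ternulisivil → ternolisivil
  rule 5: no change — ternolisivil
  ⇒ Vusimi ternolisivil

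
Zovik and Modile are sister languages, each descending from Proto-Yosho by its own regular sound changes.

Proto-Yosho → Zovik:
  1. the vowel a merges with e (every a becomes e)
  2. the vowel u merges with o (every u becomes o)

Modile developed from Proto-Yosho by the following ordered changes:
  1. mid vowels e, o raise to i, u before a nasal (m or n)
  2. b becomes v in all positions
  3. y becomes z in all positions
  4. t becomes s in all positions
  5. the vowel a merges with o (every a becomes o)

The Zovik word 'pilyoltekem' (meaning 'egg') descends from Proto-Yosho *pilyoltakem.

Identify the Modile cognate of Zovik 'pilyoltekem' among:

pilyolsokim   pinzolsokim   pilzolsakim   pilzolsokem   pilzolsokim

Modile: start from *pilyoltakem.
  rule 1 (pre-nasal raising): pilyoltakem → pilyoltakim
  rule 2: no change — pilyoltakim
  rule 3 (unconditioned shift): pilyoltakim → pilzoltakim
  rule 4 (unconditioned shift): pilzoltakim → pilzolsakim
  rule 5 (vowel merger): pilzolsakim → pilzolsokim
  ⇒ Modile pilzolsokim
Only 'pilzolsokim' matches the regular Modile development of *pilyoltakem.

pilzolsokim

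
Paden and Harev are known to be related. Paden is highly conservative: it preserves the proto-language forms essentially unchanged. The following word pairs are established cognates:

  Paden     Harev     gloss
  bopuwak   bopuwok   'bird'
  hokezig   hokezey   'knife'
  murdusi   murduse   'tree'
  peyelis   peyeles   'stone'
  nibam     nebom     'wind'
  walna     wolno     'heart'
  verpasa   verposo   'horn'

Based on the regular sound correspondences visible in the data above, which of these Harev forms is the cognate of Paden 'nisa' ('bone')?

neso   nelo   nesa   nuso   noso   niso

hokezig ~ hokezey, peyelis ~ peyeles — Paden i corresponds to Harev e after a consonant, before a consonant other than r, m, n, p, b, f, v.
walna ~ wolno, verpasa ~ verposo — Paden a corresponds to Harev o word-finally.
Applying these to Paden 'nisa':
  nisa → nesa   (i→e after a consonant, before a consonant other than r, m, n, p, b, f, v)
  nesa → neso   (a→o word-finally)
So the Harev cognate is 'neso'.

neso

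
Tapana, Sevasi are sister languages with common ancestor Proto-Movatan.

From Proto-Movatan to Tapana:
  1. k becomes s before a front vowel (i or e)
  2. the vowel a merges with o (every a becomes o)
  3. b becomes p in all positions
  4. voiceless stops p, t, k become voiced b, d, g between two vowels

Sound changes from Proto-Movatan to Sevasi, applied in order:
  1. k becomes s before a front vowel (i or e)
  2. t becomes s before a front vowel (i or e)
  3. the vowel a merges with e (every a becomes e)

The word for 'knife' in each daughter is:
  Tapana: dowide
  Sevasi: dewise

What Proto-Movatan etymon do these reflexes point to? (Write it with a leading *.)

*dawite

Position 5: Tapana has d, Sevasi has s. Taking the neighbouring segments as reconstructed: Tapana d could go back to *t or *d; Sevasi s could go back to *t or *k or *s — the one source consistent with every daughter is *t.
Position 2: Tapana has o, Sevasi has e. Taking the neighbouring segments as reconstructed: Tapana o could go back to *a or *o; Sevasi e could go back to *a or *e — the one source consistent with every daughter is *a.
The remaining positions agree across the daughters. Check the candidate against every language:
Tapana: *dawite
  dawite (rule 1 does not apply)
  dawite → dowite   [vowel merger]
  dowite (rule 3 does not apply)
  dowite → dowide   [intervocalic voicing]
  giving Tapana dowide.
Sevasi: start from *dawite.
  rule 1: no change — dawite
  rule 2 (palatalisation): dawite → dawise
  rule 3 (vowel merger): dawise → dewise
  ⇒ Sevasi dewise
*dawite is the unique common source.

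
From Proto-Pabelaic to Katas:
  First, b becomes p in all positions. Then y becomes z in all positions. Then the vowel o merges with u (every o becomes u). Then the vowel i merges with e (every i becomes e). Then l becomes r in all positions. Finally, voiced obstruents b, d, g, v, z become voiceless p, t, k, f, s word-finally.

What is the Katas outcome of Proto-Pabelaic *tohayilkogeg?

tuhazerkugek

Katas: start from *tohayilkogeg.
  rule 1: no change — tohayilkogeg
  rule 2 (unconditioned shift): tohayilkogeg → tohazilkogeg
  rule 3 (vowel merger): tohazilkogeg → tuhazilkugeg
  rule 4 (vowel merger): tuhazilkugeg → tuhazelkugeg
  rule 5 (unconditioned shift): tuhazelkugeg → tuhazerkugeg
  rule 6 (final devoicing): tuhazerkugeg → tuhazerkugek
  ⇒ Katas tuhazerkugek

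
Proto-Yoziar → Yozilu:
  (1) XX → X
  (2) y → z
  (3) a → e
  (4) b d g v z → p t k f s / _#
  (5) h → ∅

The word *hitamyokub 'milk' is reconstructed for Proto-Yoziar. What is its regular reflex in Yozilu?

itemzokup

Yozilu: *hitamyokub
  hitamyokub (rule 1 does not apply)
  hitamyokub → hitamzokub   [unconditioned shift]
  hitamzokub → hitemzokub   [vowel merger]
  hitemzokub → hitemzokup   [final devoicing]
  hitemzokup → itemzokup   [h-loss]
  giving Yozilu itemzokup.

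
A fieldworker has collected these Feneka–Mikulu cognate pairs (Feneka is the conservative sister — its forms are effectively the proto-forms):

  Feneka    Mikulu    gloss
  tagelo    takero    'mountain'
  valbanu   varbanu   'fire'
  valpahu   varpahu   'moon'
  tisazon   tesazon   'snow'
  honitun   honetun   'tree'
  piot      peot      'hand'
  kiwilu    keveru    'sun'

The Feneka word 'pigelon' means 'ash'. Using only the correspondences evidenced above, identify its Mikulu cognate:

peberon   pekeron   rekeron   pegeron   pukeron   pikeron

pekeron

tisazon ~ tesazon, honitun ~ honetun — Feneka i corresponds to Mikulu e after a consonant, before a consonant other than r, m, n, p, b, f, v.
tagelo ~ takero — Feneka g corresponds to Mikulu k between vowels (before a front vowel).
tagelo ~ takero — Feneka l corresponds to Mikulu r between vowels (before a back vowel).
Applying these to Feneka 'pigelon':
  pigelon → pegelon   (i→e after a consonant, before a consonant other than r, m, n, p, b, f, v)
  pegelon → pekelon   (g→k between vowels (before a front vowel))
  pekelon → pekeron   (l→r between vowels (before a back vowel))
So the Mikulu cognate is 'pekeron'.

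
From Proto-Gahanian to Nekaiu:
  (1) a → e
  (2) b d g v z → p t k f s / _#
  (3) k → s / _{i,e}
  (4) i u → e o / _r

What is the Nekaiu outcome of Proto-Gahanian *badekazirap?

bedesezerep

Nekaiu: start from *badekazirap.
  rule 1 (vowel merger): badekazirap → bedekezirep
  rule 2: no change — bedekezirep
  rule 3 (palatalisation): bedekezirep → bedesezirep
  rule 4 (pre-rhotic lowering): bedesezirep → bedesezerep
  ⇒ Nekaiu bedesezerep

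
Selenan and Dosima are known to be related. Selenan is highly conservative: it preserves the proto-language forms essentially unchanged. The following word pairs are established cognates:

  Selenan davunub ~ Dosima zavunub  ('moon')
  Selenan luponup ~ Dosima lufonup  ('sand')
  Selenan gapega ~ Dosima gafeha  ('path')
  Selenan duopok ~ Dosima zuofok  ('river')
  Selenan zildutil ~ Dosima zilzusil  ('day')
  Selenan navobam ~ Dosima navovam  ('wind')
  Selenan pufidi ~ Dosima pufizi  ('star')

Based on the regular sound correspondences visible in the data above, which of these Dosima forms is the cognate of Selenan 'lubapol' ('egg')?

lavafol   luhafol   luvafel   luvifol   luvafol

luvafol

navobam ~ navovam — Selenan b corresponds to Dosima v between vowels (before a back vowel).
luponup ~ lufonup, duopok ~ zuofok — Selenan p corresponds to Dosima f between vowels (before a back vowel).
Applying these to Selenan 'lubapol':
  lubapol → luvapol   (b→v between vowels (before a back vowel))
  luvapol → luvafol   (p→f between vowels (before a back vowel))
So the Dosima cognate is 'luvafol'.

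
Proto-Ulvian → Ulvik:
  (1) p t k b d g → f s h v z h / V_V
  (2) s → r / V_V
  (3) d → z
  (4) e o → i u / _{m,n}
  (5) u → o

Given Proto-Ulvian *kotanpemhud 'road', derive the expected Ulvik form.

Ulvik: start from *kotanpemhud.
  rule 1 (intervocalic lenition): kotanpemhud → kosanpemhud
  rule 2 (rhotacism): kosanpemhud → koranpemhud
  rule 3 (unconditioned shift): koranpemhud → koranpemhuz
  rule 4 (pre-nasal raising): koranpemhuz → koranpimhuz
  rule 5 (vowel merger): koranpimhuz → koranpimhoz
  ⇒ Ulvik koranpimhoz

koranpimhoz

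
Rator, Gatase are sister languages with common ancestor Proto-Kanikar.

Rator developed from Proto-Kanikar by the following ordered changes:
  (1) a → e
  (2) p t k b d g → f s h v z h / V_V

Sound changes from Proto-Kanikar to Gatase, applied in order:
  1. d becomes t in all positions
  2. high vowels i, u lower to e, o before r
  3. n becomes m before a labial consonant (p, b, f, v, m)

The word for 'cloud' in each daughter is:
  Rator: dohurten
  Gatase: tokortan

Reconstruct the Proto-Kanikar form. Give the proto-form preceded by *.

*dokurtan

Position 3: Rator has h, Gatase has k. Gatase preserves k here (none of its changes turn any other segment into k), so the proto-segment is *k.
Position 4: Rator has u, Gatase has o. Rator preserves u here (none of its changes turn any other segment into u), so the proto-segment is *u.
This points to *dokurtan. Verify forward in each daughter:
Rator: *dokurtan
  dokurtan → dokurten   [vowel merger]
  dokurten → dohurten   [intervocalic lenition]
  giving Rator dohurten.
Gatase: *dokurtan
  dokurtan → tokurtan   [unconditioned shift]
  tokurtan → tokortan   [pre-rhotic lowering]
  tokortan (rule 3 does not apply)
  giving Gatase tokortan.
Only *dokurtan yields all of Rator dohurten, Gatase tokortan.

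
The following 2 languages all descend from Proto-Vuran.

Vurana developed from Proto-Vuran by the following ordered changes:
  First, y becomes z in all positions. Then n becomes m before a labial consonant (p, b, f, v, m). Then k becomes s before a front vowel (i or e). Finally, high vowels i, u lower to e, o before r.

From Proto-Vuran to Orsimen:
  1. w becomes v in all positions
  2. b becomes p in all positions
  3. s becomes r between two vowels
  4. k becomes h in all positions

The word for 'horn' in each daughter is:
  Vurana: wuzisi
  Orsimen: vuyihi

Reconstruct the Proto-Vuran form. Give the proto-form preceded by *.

Position 3: Vurana has z, Orsimen has y. Orsimen preserves y here (none of its changes turn any other segment into y), so the proto-segment is *y.
Position 1: Vurana has w, Orsimen has v. Vurana preserves w here (none of its changes turn any other segment into w), so the proto-segment is *w.
Continuing position by position gives *wuyiki; check it forward:
Vurana: *wuyiki > wuziki > wuzisi  (by unconditioned shift, palatalisation)
Orsimen: start from *wuyiki.
  rule 1 (unconditioned shift): wuyiki → vuyiki
  rule 2: no change — vuyiki
  rule 3: no change — vuyiki
  rule 4 (unconditioned shift): vuyiki → vuyihi
  ⇒ Orsimen vuyihi
*wuyiki is the unique common source.

*wuyiki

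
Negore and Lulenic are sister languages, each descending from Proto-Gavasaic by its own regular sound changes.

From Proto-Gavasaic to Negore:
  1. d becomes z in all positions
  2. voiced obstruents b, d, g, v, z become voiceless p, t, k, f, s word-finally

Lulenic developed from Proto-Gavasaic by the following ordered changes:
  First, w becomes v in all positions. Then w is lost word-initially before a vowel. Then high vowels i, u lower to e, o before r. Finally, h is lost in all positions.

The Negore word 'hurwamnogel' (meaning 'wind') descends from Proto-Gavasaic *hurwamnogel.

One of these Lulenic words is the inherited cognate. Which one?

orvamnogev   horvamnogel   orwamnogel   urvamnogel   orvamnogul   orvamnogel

Lulenic: *hurwamnogel
  hurwamnogel → hurvamnogel   [unconditioned shift]
  hurvamnogel (rule 2 does not apply)
  hurvamnogel → horvamnogel   [pre-rhotic lowering]
  horvamnogel → orvamnogel   [h-loss]
  giving Lulenic orvamnogel.

orvamnogel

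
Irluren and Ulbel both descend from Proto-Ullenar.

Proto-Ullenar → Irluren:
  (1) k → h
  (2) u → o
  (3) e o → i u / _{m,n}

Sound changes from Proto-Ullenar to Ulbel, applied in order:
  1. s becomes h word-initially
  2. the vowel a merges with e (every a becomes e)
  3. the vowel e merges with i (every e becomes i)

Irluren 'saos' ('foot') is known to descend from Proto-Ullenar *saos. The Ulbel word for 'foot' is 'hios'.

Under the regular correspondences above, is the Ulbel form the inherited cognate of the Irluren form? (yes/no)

Derive the expected Ulbel reflex of *saos:
Ulbel: *saos > haos > heos > hios  (by debuccalisation, vowel merger, vowel merger)
Ulbel 'hios' matches the regular reflex exactly, so the pair is cognate.

yes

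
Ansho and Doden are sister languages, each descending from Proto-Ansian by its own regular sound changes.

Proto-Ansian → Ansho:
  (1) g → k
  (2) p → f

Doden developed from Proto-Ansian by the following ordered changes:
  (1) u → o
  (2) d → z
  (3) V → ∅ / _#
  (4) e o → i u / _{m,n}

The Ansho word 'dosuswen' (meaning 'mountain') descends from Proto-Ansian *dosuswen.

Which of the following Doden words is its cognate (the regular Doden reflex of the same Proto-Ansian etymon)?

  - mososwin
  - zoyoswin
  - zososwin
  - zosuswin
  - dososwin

zososwin

Doden: start from *dosuswen.
  rule 1 (vowel merger): dosuswen → dososwen
  rule 2 (unconditioned shift): dososwen → zososwen
  rule 3: no change — zososwen
  rule 4 (pre-nasal raising): zososwen → zososwin
  ⇒ Doden zososwin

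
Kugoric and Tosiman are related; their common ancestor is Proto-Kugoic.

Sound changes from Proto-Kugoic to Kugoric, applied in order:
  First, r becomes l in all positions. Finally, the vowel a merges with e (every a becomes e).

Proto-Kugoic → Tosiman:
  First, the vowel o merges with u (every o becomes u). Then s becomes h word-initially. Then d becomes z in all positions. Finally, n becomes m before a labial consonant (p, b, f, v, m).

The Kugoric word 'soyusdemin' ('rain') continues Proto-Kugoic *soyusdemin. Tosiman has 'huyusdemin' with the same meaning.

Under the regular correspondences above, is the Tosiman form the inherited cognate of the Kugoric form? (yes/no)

Derive the expected Tosiman reflex of *soyusdemin:
Tosiman: start from *soyusdemin.
  rule 1 (vowel merger): soyusdemin → suyusdemin
  rule 2 (debuccalisation): suyusdemin → huyusdemin
  rule 3 (unconditioned shift): huyusdemin → huyuszemin
  rule 4: no change — huyuszemin
  ⇒ Tosiman huyuszemin
The regular Tosiman reflex would be 'huyuszemin', but the attested form is 'huyusdemin'. The correspondence is irregular, so they are not cognates (the Tosiman form has a different source).

no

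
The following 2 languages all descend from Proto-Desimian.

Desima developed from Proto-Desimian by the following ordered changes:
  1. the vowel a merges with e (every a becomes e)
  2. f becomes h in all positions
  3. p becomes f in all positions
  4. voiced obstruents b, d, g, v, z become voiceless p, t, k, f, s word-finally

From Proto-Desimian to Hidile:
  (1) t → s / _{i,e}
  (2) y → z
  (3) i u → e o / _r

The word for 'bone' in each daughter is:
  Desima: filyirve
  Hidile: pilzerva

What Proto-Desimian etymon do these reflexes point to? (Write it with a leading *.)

*pilyirva

Position 8: Desima has e, Hidile has a. Hidile preserves a here (none of its changes turn any other segment into a), so the proto-segment is *a.
Position 5: Desima has i, Hidile has e. Desima preserves i here (none of its changes turn any other segment into i), so the proto-segment is *i.
This points to *pilyirva. Verify forward in each daughter:
Desima: *pilyirva > pilyirve > filyirve  (by vowel merger, unconditioned shift)
Hidile: *pilyirva
  pilyirva (rule 1 does not apply)
  pilyirva → pilzirva   [unconditioned shift]
  pilzirva → pilzerva   [pre-rhotic lowering]
  giving Hidile pilzerva.
*pilyirva is the unique common source.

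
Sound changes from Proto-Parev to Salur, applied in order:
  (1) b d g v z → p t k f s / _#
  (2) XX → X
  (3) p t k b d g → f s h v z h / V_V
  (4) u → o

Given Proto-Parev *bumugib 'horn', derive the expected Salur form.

Salur: *bumugib > bumugip > bumuhip > bomohip  (by final devoicing, intervocalic lenition, vowel merger)

bomohip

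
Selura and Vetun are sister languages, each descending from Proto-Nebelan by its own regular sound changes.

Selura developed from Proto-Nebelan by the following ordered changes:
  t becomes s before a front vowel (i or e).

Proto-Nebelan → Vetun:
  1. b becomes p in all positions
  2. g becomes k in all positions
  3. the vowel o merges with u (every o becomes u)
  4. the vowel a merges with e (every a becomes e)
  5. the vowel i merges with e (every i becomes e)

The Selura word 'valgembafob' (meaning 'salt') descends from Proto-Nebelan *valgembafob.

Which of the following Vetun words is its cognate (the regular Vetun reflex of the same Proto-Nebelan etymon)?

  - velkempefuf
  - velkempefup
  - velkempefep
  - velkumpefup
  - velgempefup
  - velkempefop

Vetun: start from *valgembafob.
  rule 1 (unconditioned shift): valgembafob → valgempafop
  rule 2 (unconditioned shift): valgempafop → valkempafop
  rule 3 (vowel merger): valkempafop → valkempafup
  rule 4 (vowel merger): valkempafup → velkempefup
  rule 5: no change — velkempefup
  ⇒ Vetun velkempefup
The other candidates each miss or misapply at least one Vetun change.

velkempefup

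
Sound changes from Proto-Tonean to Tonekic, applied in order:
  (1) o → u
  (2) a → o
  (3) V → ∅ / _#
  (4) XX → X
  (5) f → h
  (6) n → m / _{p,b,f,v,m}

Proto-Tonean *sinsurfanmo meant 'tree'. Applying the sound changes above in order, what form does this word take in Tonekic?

sinsurhomm

Tonekic: start from *sinsurfanmo.
  rule 1 (vowel merger): sinsurfanmo → sinsurfanmu
  rule 2 (vowel merger): sinsurfanmu → sinsurfonmu
  rule 3 (apocope): sinsurfonmu → sinsurfonm
  rule 4: no change — sinsurfonm
  rule 5 (unconditioned shift): sinsurfonm → sinsurhonm
  rule 6 (nasal place assimilation): sinsurhonm → sinsurhomm
  ⇒ Tonekic sinsurhomm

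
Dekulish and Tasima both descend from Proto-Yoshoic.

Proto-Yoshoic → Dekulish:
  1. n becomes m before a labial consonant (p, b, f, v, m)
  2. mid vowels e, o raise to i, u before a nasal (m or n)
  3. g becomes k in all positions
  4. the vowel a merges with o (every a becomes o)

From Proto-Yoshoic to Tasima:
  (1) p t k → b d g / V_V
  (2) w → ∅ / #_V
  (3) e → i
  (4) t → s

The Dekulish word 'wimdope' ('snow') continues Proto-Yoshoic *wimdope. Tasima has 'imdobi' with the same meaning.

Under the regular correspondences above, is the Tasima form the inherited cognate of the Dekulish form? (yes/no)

yes

Derive the expected Tasima reflex of *wimdope:
Tasima: *wimdope > wimdobe > imdobe > imdobi  (by intervocalic voicing, glide loss, vowel merger)
Tasima 'imdobi' matches the regular reflex exactly, so the pair is cognate.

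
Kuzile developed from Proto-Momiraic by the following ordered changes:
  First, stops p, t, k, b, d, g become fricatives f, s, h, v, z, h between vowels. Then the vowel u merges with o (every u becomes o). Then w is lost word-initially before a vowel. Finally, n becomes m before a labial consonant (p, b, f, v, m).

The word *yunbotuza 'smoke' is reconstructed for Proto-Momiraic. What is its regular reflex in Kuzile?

yombosoza

Kuzile: start from *yunbotuza.
  rule 1 (intervocalic lenition): yunbotuza → yunbosuza
  rule 2 (vowel merger): yunbosuza → yonbosoza
  rule 3: no change — yonbosoza
  rule 4 (nasal place assimilation): yonbosoza → yombosoza
  ⇒ Kuzile yombosoza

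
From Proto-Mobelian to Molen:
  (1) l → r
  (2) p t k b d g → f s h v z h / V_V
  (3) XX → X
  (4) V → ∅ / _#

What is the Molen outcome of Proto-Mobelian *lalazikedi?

Molen: *lalazikedi
  lalazikedi → rarazikedi   [unconditioned shift]
  rarazikedi → rarazihezi   [intervocalic lenition]
  rarazihezi (rule 3 does not apply)
  rarazihezi → rarazihez   [apocope]
  giving Molen rarazihez.

rarazihez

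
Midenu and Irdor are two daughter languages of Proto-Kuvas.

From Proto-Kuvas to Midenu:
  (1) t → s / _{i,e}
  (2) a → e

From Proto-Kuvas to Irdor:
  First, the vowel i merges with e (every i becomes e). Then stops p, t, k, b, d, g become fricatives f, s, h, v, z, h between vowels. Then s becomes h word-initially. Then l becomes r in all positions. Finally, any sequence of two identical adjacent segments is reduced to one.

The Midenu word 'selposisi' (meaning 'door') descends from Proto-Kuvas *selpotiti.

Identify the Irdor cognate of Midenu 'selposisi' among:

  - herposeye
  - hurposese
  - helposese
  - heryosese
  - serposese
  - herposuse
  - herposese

Irdor: *selpotiti
  selpotiti → selpotete   [vowel merger]
  selpotete → selposese   [intervocalic lenition]
  selposese → helposese   [debuccalisation]
  helposese → herposese   [unconditioned shift]
  herposese (rule 5 does not apply)
  giving Irdor herposese.
The other candidates each miss or misapply at least one Irdor change.

herposese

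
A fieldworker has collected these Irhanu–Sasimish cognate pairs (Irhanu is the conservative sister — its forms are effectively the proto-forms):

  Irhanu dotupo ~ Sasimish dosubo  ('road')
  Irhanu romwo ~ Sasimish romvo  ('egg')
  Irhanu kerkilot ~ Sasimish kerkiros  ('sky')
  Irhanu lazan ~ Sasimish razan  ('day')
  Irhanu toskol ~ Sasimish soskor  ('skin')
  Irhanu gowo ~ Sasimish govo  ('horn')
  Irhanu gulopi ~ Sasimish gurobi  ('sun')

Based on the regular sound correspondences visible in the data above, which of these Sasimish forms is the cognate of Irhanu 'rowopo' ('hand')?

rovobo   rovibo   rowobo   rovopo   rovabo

gowo ~ govo — Irhanu w corresponds to Sasimish v between vowels (before a back vowel).
dotupo ~ dosubo — Irhanu p corresponds to Sasimish b between vowels (before a back vowel).
Applying these to Irhanu 'rowopo':
  rowopo → rovopo   (w→v between vowels (before a back vowel))
  rovopo → rovobo   (p→b between vowels (before a back vowel))
So the Sasimish cognate is 'rovobo'.

rovobo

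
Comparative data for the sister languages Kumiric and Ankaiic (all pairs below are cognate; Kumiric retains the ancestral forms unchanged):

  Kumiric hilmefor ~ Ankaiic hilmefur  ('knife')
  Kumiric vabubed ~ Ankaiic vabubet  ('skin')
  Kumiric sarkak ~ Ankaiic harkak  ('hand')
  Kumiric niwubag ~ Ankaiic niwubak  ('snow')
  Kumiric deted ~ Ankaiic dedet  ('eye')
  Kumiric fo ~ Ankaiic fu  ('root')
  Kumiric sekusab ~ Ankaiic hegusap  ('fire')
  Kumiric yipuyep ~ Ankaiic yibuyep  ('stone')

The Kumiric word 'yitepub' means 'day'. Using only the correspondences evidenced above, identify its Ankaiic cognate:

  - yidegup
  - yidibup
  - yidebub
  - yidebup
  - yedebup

yidebup

deted ~ dedet — Kumiric t corresponds to Ankaiic d between vowels (before a front vowel).
yipuyep ~ yibuyep — Kumiric p corresponds to Ankaiic b between vowels (before a back vowel).
sekusab ~ hegusap — Kumiric b corresponds to Ankaiic p word-finally.
Applying these to Kumiric 'yitepub':
  yitepub → yidepub   (t→d between vowels (before a front vowel))
  yidepub → yidebub   (p→b between vowels (before a back vowel))
  yidebub → yidebup   (b→p word-finally)
So the Ankaiic cognate is 'yidebup'.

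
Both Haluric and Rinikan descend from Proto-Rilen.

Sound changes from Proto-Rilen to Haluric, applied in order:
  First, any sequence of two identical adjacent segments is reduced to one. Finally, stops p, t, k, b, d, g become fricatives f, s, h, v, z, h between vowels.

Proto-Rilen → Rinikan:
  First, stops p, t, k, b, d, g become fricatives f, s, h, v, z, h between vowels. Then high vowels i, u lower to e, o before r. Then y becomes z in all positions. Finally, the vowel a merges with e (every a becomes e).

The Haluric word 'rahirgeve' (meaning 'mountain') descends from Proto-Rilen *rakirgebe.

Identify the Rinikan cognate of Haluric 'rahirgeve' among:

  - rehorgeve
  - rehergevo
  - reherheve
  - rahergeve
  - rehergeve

rehergeve

Rinikan: *rakirgebe
  rakirgebe → rahirgeve   [intervocalic lenition]
  rahirgeve → rahergeve   [pre-rhotic lowering]
  rahergeve (rule 3 does not apply)
  rahergeve → rehergeve   [vowel merger]
  giving Rinikan rehergeve.
Among the options, 'rehergeve' alone shows every Rinikan change applied in order.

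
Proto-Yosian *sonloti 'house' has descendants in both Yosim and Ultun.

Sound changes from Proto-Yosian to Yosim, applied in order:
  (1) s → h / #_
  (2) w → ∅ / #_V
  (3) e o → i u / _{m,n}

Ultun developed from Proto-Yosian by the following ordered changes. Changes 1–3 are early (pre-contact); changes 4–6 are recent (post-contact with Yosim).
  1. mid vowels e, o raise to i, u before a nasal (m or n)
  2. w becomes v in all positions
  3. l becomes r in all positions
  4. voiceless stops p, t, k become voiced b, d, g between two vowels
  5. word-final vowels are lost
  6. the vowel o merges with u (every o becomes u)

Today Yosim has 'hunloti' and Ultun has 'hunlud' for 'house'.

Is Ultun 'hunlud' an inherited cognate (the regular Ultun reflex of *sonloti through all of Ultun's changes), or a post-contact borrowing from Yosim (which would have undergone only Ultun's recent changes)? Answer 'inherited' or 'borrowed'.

borrowed

If inherited, *sonloti would pass through all of Ultun's changes:
Ultun: start from *sonloti.
  rule 1 (pre-nasal raising): sonloti → sunloti
  rule 2: no change — sunloti
  rule 3 (unconditioned shift): sunloti → sunroti
  rule 4 (intervocalic voicing): sunroti → sunrodi
  rule 5 (apocope): sunrodi → sunrod
  rule 6 (vowel merger): sunrod → sunrud
  ⇒ Ultun sunrud
If borrowed from Yosim 'hunloti' after the early changes, it would undergo only the recent ones:
  rule 4 (intervocalic voicing): hunloti → hunlodi
  rule 5 (apocope): hunlodi → hunlod
  rule 6 (vowel merger): hunlod → hunlud
  ⇒ as a loan: hunlud
Ultun 'hunlud' matches the loan outcome 'hunlud', not the inherited 'sunrud' — it skipped the early Ultun changes, so it was borrowed from Yosim.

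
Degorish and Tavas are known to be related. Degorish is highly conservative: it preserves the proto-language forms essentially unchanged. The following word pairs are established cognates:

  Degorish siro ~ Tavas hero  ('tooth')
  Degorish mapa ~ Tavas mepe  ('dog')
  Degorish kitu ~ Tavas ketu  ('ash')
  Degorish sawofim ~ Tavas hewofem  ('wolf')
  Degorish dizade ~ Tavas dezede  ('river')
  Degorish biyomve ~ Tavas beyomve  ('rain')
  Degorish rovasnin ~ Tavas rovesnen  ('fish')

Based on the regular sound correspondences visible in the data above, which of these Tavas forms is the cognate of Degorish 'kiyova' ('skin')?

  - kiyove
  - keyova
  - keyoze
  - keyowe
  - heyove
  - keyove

kitu ~ ketu, dizade ~ dezede — Degorish i corresponds to Tavas e after a consonant, before a consonant other than r, m, n, p, b, f, v.
mapa ~ mepe — Degorish a corresponds to Tavas e word-finally.
Applying these to Degorish 'kiyova':
  kiyova → keyova   (i→e after a consonant, before a consonant other than r, m, n, p, b, f, v)
  keyova → keyove   (a→e word-finally)
So the Tavas cognate is 'keyove'.

keyove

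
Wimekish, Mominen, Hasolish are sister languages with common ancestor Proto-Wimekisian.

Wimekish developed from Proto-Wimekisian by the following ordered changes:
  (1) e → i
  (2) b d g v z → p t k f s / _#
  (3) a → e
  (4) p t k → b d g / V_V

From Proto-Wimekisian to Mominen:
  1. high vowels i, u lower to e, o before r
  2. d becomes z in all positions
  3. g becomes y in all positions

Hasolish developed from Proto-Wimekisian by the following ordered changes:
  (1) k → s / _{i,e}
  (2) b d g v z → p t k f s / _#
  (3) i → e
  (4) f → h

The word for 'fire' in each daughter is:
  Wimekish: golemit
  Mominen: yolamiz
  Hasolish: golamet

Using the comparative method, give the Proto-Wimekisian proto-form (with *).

Position 7: Wimekish has t, Mominen has z, Hasolish has t. Taking the neighbouring segments as reconstructed: Wimekish t could go back to *t or *d; Mominen z could go back to *d or *z; Hasolish t could go back to *t or *d — the one source consistent with every daughter is *d.
Position 4: Wimekish has e, Mominen has a, Hasolish has a. Mominen preserves a here (none of its changes turn any other segment into a), so the proto-segment is *a.
Verify the candidate proto-form against each daughter:
Wimekish: *golamid > golamit > golemit  (by final devoicing, vowel merger)
Mominen: *golamid
  golamid (rule 1 does not apply)
  golamid → golamiz   [unconditioned shift]
  golamiz → yolamiz   [unconditioned shift]
  giving Mominen yolamiz.
Hasolish: start from *golamid.
  rule 1: no change — golamid
  rule 2 (final devoicing): golamid → golamit
  rule 3 (vowel merger): golamit → golamet
  rule 4: no change — golamet
  ⇒ Hasolish golamet
No other proto-form is consistent with every reflex, so the reconstruction is *golamid.

*golamid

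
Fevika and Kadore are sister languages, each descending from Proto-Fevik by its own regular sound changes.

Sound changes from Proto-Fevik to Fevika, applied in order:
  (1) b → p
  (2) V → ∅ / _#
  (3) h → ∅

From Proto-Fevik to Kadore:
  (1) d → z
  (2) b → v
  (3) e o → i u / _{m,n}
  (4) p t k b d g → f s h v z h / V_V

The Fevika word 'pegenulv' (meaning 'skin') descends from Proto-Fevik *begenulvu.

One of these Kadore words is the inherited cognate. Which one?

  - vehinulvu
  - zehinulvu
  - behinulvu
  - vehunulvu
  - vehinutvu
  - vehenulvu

Kadore: *begenulvu > vegenulvu > veginulvu > vehinulvu  (by unconditioned shift, pre-nasal raising, intervocalic lenition)

vehinulvu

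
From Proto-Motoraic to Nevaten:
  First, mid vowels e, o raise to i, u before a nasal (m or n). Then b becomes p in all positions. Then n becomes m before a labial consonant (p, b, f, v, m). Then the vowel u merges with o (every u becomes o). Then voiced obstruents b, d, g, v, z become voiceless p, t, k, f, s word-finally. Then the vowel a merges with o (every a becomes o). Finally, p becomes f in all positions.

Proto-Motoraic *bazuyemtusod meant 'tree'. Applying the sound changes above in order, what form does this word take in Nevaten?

fozoyimtosot

Nevaten: *bazuyemtusod
  bazuyemtusod → bazuyimtusod   [pre-nasal raising]
  bazuyimtusod → pazuyimtusod   [unconditioned shift]
  pazuyimtusod (rule 3 does not apply)
  pazuyimtusod → pazoyimtosod   [vowel merger]
  pazoyimtosod → pazoyimtosot   [final devoicing]
  pazoyimtosot → pozoyimtosot   [vowel merger]
  pozoyimtosot → fozoyimtosot   [unconditioned shift]
  giving Nevaten fozoyimtosot.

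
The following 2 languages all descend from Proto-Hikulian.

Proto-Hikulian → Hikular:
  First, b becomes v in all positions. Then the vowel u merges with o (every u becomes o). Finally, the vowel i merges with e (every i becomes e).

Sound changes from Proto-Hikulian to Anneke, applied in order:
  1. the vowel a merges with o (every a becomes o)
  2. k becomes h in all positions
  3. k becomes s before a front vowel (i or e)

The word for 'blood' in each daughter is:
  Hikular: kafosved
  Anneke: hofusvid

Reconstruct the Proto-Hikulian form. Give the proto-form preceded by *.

*kafusvid

Position 4: Hikular has o, Anneke has u. Anneke preserves u here (none of its changes turn any other segment into u), so the proto-segment is *u.
Position 1: Hikular has k, Anneke has h. Hikular preserves k here (none of its changes turn any other segment into k), so the proto-segment is *k.
Position 2: Hikular has a, Anneke has o. Hikular preserves a here (none of its changes turn any other segment into a), so the proto-segment is *a.
Verify the candidate proto-form against each daughter:
Hikular: *kafusvid > kafosvid > kafosved  (by vowel merger, vowel merger)
Anneke: start from *kafusvid.
  rule 1 (vowel merger): kafusvid → kofusvid
  rule 2 (unconditioned shift): kofusvid → hofusvid
  rule 3: no change — hofusvid
  ⇒ Anneke hofusvid
Only *kafusvid yields all of Hikular kafosved, Anneke hofusvid.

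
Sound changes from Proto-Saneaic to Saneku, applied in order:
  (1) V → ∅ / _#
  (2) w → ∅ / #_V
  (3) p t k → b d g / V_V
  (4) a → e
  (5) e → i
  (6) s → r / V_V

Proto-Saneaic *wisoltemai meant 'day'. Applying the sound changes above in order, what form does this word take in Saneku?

Saneku: start from *wisoltemai.
  rule 1 (apocope): wisoltemai → wisoltema
  rule 2 (glide loss): wisoltema → isoltema
  rule 3: no change — isoltema
  rule 4 (vowel merger): isoltema → isolteme
  rule 5 (vowel merger): isolteme → isoltimi
  rule 6 (rhotacism): isoltimi → iroltimi
  ⇒ Saneku iroltimi

iroltimi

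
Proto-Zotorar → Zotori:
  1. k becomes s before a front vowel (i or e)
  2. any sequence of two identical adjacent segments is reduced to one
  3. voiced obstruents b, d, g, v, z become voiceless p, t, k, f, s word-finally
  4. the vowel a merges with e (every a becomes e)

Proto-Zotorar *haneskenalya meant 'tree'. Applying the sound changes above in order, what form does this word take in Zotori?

henesenelye

Zotori: *haneskenalya
  haneskenalya → hanessenalya   [palatalisation]
  hanessenalya → hanesenalya   [degemination]
  hanesenalya (rule 3 does not apply)
  hanesenalya → henesenelye   [vowel merger]
  giving Zotori henesenelye.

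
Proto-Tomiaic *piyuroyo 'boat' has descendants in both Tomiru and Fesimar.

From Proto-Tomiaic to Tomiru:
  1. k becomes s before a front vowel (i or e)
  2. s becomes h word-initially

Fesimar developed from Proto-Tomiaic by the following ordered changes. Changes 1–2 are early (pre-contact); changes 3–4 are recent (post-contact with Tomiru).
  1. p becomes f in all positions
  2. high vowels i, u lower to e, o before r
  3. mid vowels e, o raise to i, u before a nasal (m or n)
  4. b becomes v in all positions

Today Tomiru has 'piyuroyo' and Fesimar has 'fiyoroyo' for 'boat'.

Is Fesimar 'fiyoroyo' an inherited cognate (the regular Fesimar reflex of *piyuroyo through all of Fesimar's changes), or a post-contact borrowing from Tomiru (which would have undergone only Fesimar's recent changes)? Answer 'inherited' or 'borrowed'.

inherited

If inherited, *piyuroyo would pass through all of Fesimar's changes:
Fesimar: *piyuroyo > fiyuroyo > fiyoroyo  (by unconditioned shift, pre-rhotic lowering)
If borrowed from Tomiru 'piyuroyo' after the early changes, it would undergo only the recent ones:
  rule 3 (pre-nasal raising): no change (piyuroyo)
  rule 4 (unconditioned shift): no change (piyuroyo)
  ⇒ as a loan: piyuroyo
Fesimar 'fiyoroyo' matches the inherited outcome exactly, so it is an inherited cognate, not a loan.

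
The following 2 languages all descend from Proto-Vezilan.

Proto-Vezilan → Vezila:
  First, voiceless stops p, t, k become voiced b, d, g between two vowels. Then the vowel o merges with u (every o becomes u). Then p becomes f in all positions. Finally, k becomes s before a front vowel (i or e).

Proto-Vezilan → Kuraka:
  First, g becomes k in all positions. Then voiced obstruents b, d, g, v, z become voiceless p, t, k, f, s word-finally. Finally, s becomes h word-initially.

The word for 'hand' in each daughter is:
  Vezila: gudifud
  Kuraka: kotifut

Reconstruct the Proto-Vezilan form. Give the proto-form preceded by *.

*gotifud

Position 3: Vezila has d, Kuraka has t. Taking the neighbouring segments as reconstructed: Vezila d could go back to *t or *d; Kuraka t can only go back to *t — the one source consistent with every daughter is *t.
Position 1: Vezila has g, Kuraka has k. Taking the neighbouring segments as reconstructed: Vezila g can only go back to *g; Kuraka k could go back to *k or *g — the one source consistent with every daughter is *g.
Position 2: Vezila has u, Kuraka has o. Kuraka preserves o here (none of its changes turn any other segment into o), so the proto-segment is *o.
Continuing position by position gives *gotifud; check it forward:
Vezila: *gotifud
  gotifud → godifud   [intervocalic voicing]
  godifud → gudifud   [vowel merger]
  gudifud (rule 3 does not apply)
  gudifud (rule 4 does not apply)
  giving Vezila gudifud.
Kuraka: *gotifud > kotifud > kotifut  (by unconditioned shift, final devoicing)
*gotifud is the unique common source.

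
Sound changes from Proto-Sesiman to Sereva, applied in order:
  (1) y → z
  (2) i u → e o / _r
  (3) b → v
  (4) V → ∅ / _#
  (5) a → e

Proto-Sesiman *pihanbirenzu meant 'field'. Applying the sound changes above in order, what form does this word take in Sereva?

Sereva: start from *pihanbirenzu.
  rule 1: no change — pihanbirenzu
  rule 2 (pre-rhotic lowering): pihanbirenzu → pihanberenzu
  rule 3 (unconditioned shift): pihanberenzu → pihanverenzu
  rule 4 (apocope): pihanverenzu → pihanverenz
  rule 5 (vowel merger): pihanverenz → pihenverenz
  ⇒ Sereva pihenverenz

pihenverenz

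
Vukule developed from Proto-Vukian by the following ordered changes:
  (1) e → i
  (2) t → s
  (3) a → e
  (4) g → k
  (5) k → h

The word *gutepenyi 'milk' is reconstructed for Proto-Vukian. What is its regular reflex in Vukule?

husipinyi

Vukule: start from *gutepenyi.
  rule 1 (vowel merger): gutepenyi → gutipinyi
  rule 2 (unconditioned shift): gutipinyi → gusipinyi
  rule 3: no change — gusipinyi
  rule 4 (unconditioned shift): gusipinyi → kusipinyi
  rule 5 (unconditioned shift): kusipinyi → husipinyi
  ⇒ Vukule husipinyi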